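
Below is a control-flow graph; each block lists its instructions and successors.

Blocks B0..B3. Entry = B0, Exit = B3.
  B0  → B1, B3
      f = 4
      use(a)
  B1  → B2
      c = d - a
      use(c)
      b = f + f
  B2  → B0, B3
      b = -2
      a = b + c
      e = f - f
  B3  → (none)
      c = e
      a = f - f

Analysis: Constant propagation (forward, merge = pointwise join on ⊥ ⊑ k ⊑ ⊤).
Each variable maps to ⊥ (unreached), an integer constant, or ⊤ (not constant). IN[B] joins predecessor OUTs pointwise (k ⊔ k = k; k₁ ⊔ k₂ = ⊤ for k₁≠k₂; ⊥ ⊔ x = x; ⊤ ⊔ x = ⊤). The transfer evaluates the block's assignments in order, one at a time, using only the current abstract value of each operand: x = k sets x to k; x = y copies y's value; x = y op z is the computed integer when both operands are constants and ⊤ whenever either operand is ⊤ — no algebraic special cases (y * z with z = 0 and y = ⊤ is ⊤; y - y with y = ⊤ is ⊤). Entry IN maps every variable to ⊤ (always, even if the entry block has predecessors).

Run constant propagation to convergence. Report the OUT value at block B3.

Answer: {a: 0, b: ⊤, c: ⊤, d: ⊤, e: ⊤, f: 4}

Working:
Fixpoint table:
  B0:   IN=(all ⊤)   OUT={f:4; rest ⊤}
  B1:   IN={f:4; rest ⊤}   OUT={b:8, f:4; rest ⊤}
  B2:   IN={b:8, f:4; rest ⊤}   OUT={b:-2, e:0, f:4; rest ⊤}
  B3:   IN={f:4; rest ⊤}   OUT={a:0, f:4; rest ⊤}

Merge at B3: IN[B3] = OUT[B0] ⊔ OUT[B2] = {a: ⊤, b: ⊤, c: ⊤, d: ⊤, e: ⊤, f: 4}
Applying B3's transfer function to that IN value gives OUT[B3] (row B3 above).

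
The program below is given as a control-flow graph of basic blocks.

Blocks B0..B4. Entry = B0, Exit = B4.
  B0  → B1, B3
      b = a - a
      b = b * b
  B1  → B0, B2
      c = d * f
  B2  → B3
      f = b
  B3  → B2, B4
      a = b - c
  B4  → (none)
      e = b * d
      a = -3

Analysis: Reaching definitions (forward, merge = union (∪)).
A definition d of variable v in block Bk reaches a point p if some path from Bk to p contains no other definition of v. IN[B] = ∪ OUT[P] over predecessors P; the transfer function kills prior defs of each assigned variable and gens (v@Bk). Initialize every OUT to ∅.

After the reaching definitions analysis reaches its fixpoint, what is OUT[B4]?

Answer: {a@B4, b@B0, c@B1, e@B4, f@B2}

Working:
Fixpoint table:
  B0:  IN={b@B0, c@B1}  OUT={b@B0, c@B1}
  B1:  IN={b@B0, c@B1}  OUT={b@B0, c@B1}
  B2:  IN={a@B3, b@B0, c@B1, f@B2}  OUT={a@B3, b@B0, c@B1, f@B2}
  B3:  IN={a@B3, b@B0, c@B1, f@B2}  OUT={a@B3, b@B0, c@B1, f@B2}
  B4:  IN={a@B3, b@B0, c@B1, f@B2}  OUT={a@B4, b@B0, c@B1, e@B4, f@B2}

Merge at B4: IN[B4] = OUT[B3] = {a@B3, b@B0, c@B1, f@B2}
Applying B4's transfer function to that IN value gives OUT[B4] (row B4 above).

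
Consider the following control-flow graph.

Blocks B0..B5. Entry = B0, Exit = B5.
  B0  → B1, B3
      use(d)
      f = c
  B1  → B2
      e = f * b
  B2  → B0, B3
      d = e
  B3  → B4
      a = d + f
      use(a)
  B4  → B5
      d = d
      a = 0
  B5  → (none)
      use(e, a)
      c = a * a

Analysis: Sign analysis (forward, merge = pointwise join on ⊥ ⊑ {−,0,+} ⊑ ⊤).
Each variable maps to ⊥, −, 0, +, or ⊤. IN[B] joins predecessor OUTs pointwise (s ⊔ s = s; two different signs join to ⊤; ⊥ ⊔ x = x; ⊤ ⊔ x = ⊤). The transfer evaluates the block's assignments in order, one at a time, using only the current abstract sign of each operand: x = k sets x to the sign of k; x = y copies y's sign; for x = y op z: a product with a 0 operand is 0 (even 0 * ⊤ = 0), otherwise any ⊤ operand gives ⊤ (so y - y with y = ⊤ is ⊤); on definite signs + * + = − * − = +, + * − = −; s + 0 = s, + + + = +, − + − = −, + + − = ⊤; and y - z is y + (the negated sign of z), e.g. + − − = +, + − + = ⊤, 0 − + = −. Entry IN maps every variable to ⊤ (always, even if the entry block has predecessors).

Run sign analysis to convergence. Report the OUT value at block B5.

Per-block solution:
  B0: | IN=(all ⊤) | OUT=(all ⊤)
  B1: | IN=(all ⊤) | OUT=(all ⊤)
  B2: | IN=(all ⊤) | OUT=(all ⊤)
  B3: | IN=(all ⊤) | OUT=(all ⊤)
  B4: | IN=(all ⊤) | OUT={a:0; rest ⊤}
  B5: | IN={a:0; rest ⊤} | OUT={a:0, c:0; rest ⊤}

Merge at B5: IN[B5] = OUT[B4] = {a: 0, b: ⊤, c: ⊤, d: ⊤, e: ⊤, f: ⊤}
Applying B5's transfer function to that IN value gives OUT[B5] (row B5 above).

Answer: {a: 0, b: ⊤, c: 0, d: ⊤, e: ⊤, f: ⊤}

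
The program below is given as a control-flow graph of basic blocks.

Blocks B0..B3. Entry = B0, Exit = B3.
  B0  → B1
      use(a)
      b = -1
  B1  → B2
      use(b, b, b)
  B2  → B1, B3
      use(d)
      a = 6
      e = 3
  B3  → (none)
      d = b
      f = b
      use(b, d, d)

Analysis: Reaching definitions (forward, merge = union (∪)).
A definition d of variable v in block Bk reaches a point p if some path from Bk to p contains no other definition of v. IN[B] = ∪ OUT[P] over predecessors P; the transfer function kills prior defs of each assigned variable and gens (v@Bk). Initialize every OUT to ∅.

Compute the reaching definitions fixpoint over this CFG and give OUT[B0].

Per-block solution:
  B0:  IN={}  OUT={b@B0}
  B1:  IN={a@B2, b@B0, e@B2}  OUT={a@B2, b@B0, e@B2}
  B2:  IN={a@B2, b@B0, e@B2}  OUT={a@B2, b@B0, e@B2}
  B3:  IN={a@B2, b@B0, e@B2}  OUT={a@B2, b@B0, d@B3, e@B2, f@B3}

B0 is the boundary node: IN[B0] = {}
Applying B0's transfer function to that IN value gives OUT[B0] (row B0 above).

Answer: {b@B0}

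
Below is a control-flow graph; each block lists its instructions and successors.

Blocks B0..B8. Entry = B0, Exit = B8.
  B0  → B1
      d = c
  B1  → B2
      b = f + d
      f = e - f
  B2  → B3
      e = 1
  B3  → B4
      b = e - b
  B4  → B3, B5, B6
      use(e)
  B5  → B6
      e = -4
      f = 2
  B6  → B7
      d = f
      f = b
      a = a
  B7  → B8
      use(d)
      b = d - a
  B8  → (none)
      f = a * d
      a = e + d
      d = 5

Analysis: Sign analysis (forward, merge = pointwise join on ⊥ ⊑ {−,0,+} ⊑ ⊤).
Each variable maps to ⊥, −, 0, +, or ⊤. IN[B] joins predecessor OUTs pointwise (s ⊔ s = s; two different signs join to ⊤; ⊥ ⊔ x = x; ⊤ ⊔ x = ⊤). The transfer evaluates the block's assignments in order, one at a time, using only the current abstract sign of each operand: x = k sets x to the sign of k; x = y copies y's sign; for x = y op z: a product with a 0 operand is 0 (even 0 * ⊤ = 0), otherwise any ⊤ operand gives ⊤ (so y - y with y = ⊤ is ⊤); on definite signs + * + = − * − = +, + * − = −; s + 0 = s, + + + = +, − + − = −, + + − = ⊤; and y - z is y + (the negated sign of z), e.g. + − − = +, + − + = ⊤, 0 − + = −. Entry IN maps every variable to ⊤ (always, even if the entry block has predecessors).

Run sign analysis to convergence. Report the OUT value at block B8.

Answer: {a: ⊤, b: ⊤, c: ⊤, d: +, e: ⊤, f: ⊤}

Trace:
Converged values:
  B0: | IN=(all ⊤) | OUT=(all ⊤)
  B1: | IN=(all ⊤) | OUT=(all ⊤)
  B2: | IN=(all ⊤) | OUT={e:+; rest ⊤}
  B3: | IN={e:+; rest ⊤} | OUT={e:+; rest ⊤}
  B4: | IN={e:+; rest ⊤} | OUT={e:+; rest ⊤}
  B5: | IN={e:+; rest ⊤} | OUT={e:-, f:+; rest ⊤}
  B6: | IN=(all ⊤) | OUT=(all ⊤)
  B7: | IN=(all ⊤) | OUT=(all ⊤)
  B8: | IN=(all ⊤) | OUT={d:+; rest ⊤}

Merge at B8: IN[B8] = OUT[B7] = {a: ⊤, b: ⊤, c: ⊤, d: ⊤, e: ⊤, f: ⊤}
Applying B8's transfer function to that IN value gives OUT[B8] (row B8 above).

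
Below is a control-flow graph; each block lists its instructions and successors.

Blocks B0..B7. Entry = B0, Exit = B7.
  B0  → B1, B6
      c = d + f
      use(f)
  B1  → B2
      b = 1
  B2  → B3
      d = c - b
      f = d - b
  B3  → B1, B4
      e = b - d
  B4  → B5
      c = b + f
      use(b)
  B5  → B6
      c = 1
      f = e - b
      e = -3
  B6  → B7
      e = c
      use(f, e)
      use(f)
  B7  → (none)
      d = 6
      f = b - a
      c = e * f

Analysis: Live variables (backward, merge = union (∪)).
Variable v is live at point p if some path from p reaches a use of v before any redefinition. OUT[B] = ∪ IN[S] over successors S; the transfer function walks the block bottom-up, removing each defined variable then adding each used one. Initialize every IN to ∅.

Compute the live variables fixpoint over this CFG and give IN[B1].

Converged values:
  B0:   IN={a, b, d, f}   OUT={a, b, c, f}
  B1:   IN={a, c}   OUT={a, b, c}
  B2:   IN={a, b, c}   OUT={a, b, c, d, f}
  B3:   IN={a, b, c, d, f}   OUT={a, b, c, e, f}
  B4:   IN={a, b, e, f}   OUT={a, b, e}
  B5:   IN={a, b, e}   OUT={a, b, c, f}
  B6:   IN={a, b, c, f}   OUT={a, b, e}
  B7:   IN={a, b, e}   OUT={}

Merge at B1: OUT[B1] = IN[B2] = {a, b, c}
Applying B1's transfer function to that OUT value gives IN[B1] (row B1 above).

Answer: {a, c}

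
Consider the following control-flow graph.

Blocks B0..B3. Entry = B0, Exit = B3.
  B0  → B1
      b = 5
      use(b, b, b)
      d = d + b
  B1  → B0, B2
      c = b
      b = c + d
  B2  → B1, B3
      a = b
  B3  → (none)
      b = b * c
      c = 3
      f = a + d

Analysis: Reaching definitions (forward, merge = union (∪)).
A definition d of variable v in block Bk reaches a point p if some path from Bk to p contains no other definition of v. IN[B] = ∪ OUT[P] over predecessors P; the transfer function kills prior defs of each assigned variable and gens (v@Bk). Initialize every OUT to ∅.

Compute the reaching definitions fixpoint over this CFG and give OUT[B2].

Answer: {a@B2, b@B1, c@B1, d@B0}

Working:
Converged values:
  B0:   IN={a@B2, b@B1, c@B1, d@B0}   OUT={a@B2, b@B0, c@B1, d@B0}
  B1:   IN={a@B2, b@B0, b@B1, c@B1, d@B0}   OUT={a@B2, b@B1, c@B1, d@B0}
  B2:   IN={a@B2, b@B1, c@B1, d@B0}   OUT={a@B2, b@B1, c@B1, d@B0}
  B3:   IN={a@B2, b@B1, c@B1, d@B0}   OUT={a@B2, b@B3, c@B3, d@B0, f@B3}

Merge at B2: IN[B2] = OUT[B1] = {a@B2, b@B1, c@B1, d@B0}
Applying B2's transfer function to that IN value gives OUT[B2] (row B2 above).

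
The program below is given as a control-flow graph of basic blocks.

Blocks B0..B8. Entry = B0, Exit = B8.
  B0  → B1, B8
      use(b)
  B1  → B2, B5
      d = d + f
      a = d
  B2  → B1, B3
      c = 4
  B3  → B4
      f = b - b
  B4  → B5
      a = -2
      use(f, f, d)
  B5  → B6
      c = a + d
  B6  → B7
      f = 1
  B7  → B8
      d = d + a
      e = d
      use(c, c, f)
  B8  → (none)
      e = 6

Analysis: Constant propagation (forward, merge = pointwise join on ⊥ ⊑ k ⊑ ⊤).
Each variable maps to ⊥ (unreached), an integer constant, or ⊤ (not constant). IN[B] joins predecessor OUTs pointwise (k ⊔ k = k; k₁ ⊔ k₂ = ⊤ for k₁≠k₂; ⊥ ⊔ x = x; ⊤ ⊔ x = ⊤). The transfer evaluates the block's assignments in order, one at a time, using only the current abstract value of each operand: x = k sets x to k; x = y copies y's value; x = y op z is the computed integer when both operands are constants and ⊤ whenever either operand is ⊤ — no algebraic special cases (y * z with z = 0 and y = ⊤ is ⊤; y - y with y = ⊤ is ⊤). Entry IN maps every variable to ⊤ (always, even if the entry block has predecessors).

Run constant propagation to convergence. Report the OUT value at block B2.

Converged values:
  B0: | IN=(all ⊤) | OUT=(all ⊤)
  B1: | IN=(all ⊤) | OUT=(all ⊤)
  B2: | IN=(all ⊤) | OUT={c:4; rest ⊤}
  B3: | IN={c:4; rest ⊤} | OUT={c:4; rest ⊤}
  B4: | IN={c:4; rest ⊤} | OUT={a:-2, c:4; rest ⊤}
  B5: | IN=(all ⊤) | OUT=(all ⊤)
  B6: | IN=(all ⊤) | OUT={f:1; rest ⊤}
  B7: | IN={f:1; rest ⊤} | OUT={f:1; rest ⊤}
  B8: | IN=(all ⊤) | OUT={e:6; rest ⊤}

Merge at B2: IN[B2] = OUT[B1] = {a: ⊤, b: ⊤, c: ⊤, d: ⊤, e: ⊤, f: ⊤}
Applying B2's transfer function to that IN value gives OUT[B2] (row B2 above).

Answer: {a: ⊤, b: ⊤, c: 4, d: ⊤, e: ⊤, f: ⊤}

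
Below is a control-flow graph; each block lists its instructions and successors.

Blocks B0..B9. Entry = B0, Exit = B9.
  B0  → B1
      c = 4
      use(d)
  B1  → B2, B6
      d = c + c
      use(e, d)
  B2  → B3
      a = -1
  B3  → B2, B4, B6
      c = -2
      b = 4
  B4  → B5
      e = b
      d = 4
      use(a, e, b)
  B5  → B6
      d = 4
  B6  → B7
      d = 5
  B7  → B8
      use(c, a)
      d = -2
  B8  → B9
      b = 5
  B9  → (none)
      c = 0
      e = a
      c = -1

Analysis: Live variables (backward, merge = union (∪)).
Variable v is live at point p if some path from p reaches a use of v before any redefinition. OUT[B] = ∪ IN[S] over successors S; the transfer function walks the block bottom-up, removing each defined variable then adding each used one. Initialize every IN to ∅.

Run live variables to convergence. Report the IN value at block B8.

Fixpoint table:
  B0:  IN={a, d, e}  OUT={a, c, e}
  B1:  IN={a, c, e}  OUT={a, c}
  B2:  IN={}  OUT={a}
  B3:  IN={a}  OUT={a, b, c}
  B4:  IN={a, b, c}  OUT={a, c}
  B5:  IN={a, c}  OUT={a, c}
  B6:  IN={a, c}  OUT={a, c}
  B7:  IN={a, c}  OUT={a}
  B8:  IN={a}  OUT={a}
  B9:  IN={a}  OUT={}

Merge at B8: OUT[B8] = IN[B9] = {a}
Applying B8's transfer function to that OUT value gives IN[B8] (row B8 above).

Answer: {a}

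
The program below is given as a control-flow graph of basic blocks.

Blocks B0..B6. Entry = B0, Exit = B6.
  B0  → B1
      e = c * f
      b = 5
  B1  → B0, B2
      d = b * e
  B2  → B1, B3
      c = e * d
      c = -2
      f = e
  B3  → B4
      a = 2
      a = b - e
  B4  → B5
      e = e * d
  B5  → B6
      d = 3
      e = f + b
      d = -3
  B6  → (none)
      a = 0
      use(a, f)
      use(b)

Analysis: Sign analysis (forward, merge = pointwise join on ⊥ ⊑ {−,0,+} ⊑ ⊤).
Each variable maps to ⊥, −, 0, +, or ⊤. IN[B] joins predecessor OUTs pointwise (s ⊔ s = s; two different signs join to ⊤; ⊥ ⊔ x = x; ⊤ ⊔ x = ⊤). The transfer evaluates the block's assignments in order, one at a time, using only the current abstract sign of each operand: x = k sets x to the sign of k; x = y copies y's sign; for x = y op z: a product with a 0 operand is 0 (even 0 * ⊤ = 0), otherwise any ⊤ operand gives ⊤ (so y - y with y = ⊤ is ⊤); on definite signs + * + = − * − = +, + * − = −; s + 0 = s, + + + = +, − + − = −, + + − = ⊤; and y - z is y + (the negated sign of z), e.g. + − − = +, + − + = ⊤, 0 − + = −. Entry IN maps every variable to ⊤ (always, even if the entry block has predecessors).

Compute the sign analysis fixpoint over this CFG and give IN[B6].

Answer: {a: ⊤, b: +, c: -, d: -, e: ⊤, f: ⊤}

Trace:
Per-block solution:
  B0: | IN=(all ⊤) | OUT={b:+; rest ⊤}
  B1: | IN={b:+; rest ⊤} | OUT={b:+; rest ⊤}
  B2: | IN={b:+; rest ⊤} | OUT={b:+, c:-; rest ⊤}
  B3: | IN={b:+, c:-; rest ⊤} | OUT={b:+, c:-; rest ⊤}
  B4: | IN={b:+, c:-; rest ⊤} | OUT={b:+, c:-; rest ⊤}
  B5: | IN={b:+, c:-; rest ⊤} | OUT={b:+, c:-, d:-; rest ⊤}
  B6: | IN={b:+, c:-, d:-; rest ⊤} | OUT={a:0, b:+, c:-, d:-; rest ⊤}

Merge at B6: IN[B6] = OUT[B5] = {a: ⊤, b: +, c: -, d: -, e: ⊤, f: ⊤}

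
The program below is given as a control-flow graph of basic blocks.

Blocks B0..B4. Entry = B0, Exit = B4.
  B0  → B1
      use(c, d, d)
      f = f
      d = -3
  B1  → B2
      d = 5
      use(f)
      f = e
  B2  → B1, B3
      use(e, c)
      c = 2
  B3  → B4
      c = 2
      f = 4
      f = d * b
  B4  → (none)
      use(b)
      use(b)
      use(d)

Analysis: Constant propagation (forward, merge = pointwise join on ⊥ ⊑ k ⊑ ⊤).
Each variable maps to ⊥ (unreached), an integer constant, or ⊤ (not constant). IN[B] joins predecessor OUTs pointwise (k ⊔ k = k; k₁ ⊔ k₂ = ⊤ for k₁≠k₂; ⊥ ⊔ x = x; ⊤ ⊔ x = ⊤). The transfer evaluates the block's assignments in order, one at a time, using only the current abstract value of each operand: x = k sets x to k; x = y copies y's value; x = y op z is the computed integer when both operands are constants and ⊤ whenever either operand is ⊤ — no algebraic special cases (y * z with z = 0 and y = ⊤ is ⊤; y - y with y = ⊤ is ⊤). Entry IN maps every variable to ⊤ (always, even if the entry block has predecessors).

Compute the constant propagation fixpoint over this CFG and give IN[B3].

Fixpoint table:
  B0:   IN=(all ⊤)   OUT={d:-3; rest ⊤}
  B1:   IN=(all ⊤)   OUT={d:5; rest ⊤}
  B2:   IN={d:5; rest ⊤}   OUT={c:2, d:5; rest ⊤}
  B3:   IN={c:2, d:5; rest ⊤}   OUT={c:2, d:5; rest ⊤}
  B4:   IN={c:2, d:5; rest ⊤}   OUT={c:2, d:5; rest ⊤}

Merge at B3: IN[B3] = OUT[B2] = {a: ⊤, b: ⊤, c: 2, d: 5, e: ⊤, f: ⊤}

Answer: {a: ⊤, b: ⊤, c: 2, d: 5, e: ⊤, f: ⊤}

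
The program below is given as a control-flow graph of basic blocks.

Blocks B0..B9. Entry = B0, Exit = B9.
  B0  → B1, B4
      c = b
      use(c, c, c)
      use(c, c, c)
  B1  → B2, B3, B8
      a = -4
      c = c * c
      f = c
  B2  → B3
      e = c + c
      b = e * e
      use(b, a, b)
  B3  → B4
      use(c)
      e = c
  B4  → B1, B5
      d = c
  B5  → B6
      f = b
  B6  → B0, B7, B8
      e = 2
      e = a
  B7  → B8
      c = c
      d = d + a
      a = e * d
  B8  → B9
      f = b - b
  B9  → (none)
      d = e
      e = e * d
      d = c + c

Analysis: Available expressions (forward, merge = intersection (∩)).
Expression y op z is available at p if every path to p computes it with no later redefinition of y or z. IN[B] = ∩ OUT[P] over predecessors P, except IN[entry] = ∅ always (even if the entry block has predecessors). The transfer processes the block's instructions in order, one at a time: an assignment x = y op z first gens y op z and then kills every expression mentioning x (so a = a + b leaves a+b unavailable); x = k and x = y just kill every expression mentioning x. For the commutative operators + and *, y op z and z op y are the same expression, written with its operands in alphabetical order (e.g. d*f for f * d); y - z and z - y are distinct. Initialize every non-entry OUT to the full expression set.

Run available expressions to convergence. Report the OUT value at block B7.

Per-block solution:
  B0:  IN={}  OUT={}
  B1:  IN={}  OUT={}
  B2:  IN={}  OUT={c+c, e*e}
  B3:  IN={}  OUT={}
  B4:  IN={}  OUT={}
  B5:  IN={}  OUT={}
  B6:  IN={}  OUT={}
  B7:  IN={}  OUT={d*e}
  B8:  IN={}  OUT={b-b}
  B9:  IN={b-b}  OUT={b-b, c+c}

Merge at B7: IN[B7] = OUT[B6] = {}
Applying B7's transfer function to that IN value gives OUT[B7] (row B7 above).

Answer: {d*e}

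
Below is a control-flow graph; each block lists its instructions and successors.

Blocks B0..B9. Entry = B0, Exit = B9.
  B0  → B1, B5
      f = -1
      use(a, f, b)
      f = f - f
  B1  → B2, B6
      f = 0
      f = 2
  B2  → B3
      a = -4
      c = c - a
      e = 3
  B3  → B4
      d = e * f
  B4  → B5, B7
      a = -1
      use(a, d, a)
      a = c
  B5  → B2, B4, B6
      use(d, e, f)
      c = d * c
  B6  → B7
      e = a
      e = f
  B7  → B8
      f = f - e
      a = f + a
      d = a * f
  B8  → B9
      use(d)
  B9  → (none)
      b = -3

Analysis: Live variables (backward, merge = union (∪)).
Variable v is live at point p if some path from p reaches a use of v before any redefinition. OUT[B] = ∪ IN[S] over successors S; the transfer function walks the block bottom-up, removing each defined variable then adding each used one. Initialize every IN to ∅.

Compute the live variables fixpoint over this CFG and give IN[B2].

Converged values:
  B0: | IN={a, b, c, d, e} | OUT={a, c, d, e, f}
  B1: | IN={a, c} | OUT={a, c, f}
  B2: | IN={c, f} | OUT={c, e, f}
  B3: | IN={c, e, f} | OUT={c, d, e, f}
  B4: | IN={c, d, e, f} | OUT={a, c, d, e, f}
  B5: | IN={a, c, d, e, f} | OUT={a, c, d, e, f}
  B6: | IN={a, f} | OUT={a, e, f}
  B7: | IN={a, e, f} | OUT={d}
  B8: | IN={d} | OUT={}
  B9: | IN={} | OUT={}

Merge at B2: OUT[B2] = IN[B3] = {c, e, f}
Applying B2's transfer function to that OUT value gives IN[B2] (row B2 above).

Answer: {c, f}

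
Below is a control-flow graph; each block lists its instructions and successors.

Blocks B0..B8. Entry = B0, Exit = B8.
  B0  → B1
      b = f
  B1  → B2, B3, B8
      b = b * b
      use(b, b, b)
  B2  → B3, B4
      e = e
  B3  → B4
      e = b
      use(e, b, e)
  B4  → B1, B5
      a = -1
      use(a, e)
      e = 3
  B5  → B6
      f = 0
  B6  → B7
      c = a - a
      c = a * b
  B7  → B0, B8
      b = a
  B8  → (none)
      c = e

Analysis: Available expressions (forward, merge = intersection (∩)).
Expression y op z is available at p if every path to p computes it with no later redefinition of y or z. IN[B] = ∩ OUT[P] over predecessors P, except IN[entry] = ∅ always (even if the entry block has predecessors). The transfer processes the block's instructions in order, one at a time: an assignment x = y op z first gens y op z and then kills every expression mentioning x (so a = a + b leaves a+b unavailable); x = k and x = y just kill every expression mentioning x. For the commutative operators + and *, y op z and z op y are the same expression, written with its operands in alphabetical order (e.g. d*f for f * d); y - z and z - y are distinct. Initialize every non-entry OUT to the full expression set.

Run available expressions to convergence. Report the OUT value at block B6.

Answer: {a*b, a-a}

Working:
Per-block solution:
  B0:  IN={}  OUT={}
  B1:  IN={}  OUT={}
  B2:  IN={}  OUT={}
  B3:  IN={}  OUT={}
  B4:  IN={}  OUT={}
  B5:  IN={}  OUT={}
  B6:  IN={}  OUT={a*b, a-a}
  B7:  IN={a*b, a-a}  OUT={a-a}
  B8:  IN={}  OUT={}

Merge at B6: IN[B6] = OUT[B5] = {}
Applying B6's transfer function to that IN value gives OUT[B6] (row B6 above).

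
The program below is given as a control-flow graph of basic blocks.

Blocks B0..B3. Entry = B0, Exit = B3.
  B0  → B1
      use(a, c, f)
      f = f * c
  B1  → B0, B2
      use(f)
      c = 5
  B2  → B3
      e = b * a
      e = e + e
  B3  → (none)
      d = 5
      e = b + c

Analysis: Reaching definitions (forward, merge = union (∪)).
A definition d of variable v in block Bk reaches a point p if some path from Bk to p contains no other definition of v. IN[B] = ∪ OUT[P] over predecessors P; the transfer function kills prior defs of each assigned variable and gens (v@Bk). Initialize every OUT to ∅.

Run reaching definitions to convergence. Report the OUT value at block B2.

Fixpoint table:
  B0: | IN={c@B1, f@B0} | OUT={c@B1, f@B0}
  B1: | IN={c@B1, f@B0} | OUT={c@B1, f@B0}
  B2: | IN={c@B1, f@B0} | OUT={c@B1, e@B2, f@B0}
  B3: | IN={c@B1, e@B2, f@B0} | OUT={c@B1, d@B3, e@B3, f@B0}

Merge at B2: IN[B2] = OUT[B1] = {c@B1, f@B0}
Applying B2's transfer function to that IN value gives OUT[B2] (row B2 above).

Answer: {c@B1, e@B2, f@B0}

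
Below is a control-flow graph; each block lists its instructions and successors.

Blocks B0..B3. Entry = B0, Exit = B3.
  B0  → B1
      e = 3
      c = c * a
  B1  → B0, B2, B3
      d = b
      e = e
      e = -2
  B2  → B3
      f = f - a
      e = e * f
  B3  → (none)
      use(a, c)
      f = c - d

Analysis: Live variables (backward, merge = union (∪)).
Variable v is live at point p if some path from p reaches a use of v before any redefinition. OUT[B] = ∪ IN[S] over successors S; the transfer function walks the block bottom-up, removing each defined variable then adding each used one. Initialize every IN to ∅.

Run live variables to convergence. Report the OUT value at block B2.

Fixpoint table:
  B0:   IN={a, b, c, f}   OUT={a, b, c, e, f}
  B1:   IN={a, b, c, e, f}   OUT={a, b, c, d, e, f}
  B2:   IN={a, c, d, e, f}   OUT={a, c, d}
  B3:   IN={a, c, d}   OUT={}

Merge at B2: OUT[B2] = IN[B3] = {a, c, d}

Answer: {a, c, d}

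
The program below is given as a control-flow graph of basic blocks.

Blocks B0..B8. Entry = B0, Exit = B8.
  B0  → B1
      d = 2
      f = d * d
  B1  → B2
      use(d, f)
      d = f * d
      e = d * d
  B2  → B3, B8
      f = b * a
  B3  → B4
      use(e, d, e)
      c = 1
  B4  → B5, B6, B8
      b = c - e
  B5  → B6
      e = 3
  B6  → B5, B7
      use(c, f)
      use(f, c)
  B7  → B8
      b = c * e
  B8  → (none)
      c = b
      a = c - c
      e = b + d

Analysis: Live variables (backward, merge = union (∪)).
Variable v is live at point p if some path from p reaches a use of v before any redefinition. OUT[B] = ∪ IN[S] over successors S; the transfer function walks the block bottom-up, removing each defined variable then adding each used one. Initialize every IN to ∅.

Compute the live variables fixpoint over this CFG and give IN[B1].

Fixpoint table:
  B0:   IN={a, b}   OUT={a, b, d, f}
  B1:   IN={a, b, d, f}   OUT={a, b, d, e}
  B2:   IN={a, b, d, e}   OUT={b, d, e, f}
  B3:   IN={d, e, f}   OUT={c, d, e, f}
  B4:   IN={c, d, e, f}   OUT={b, c, d, e, f}
  B5:   IN={c, d, f}   OUT={c, d, e, f}
  B6:   IN={c, d, e, f}   OUT={c, d, e, f}
  B7:   IN={c, d, e}   OUT={b, d}
  B8:   IN={b, d}   OUT={}

Merge at B1: OUT[B1] = IN[B2] = {a, b, d, e}
Applying B1's transfer function to that OUT value gives IN[B1] (row B1 above).

Answer: {a, b, d, f}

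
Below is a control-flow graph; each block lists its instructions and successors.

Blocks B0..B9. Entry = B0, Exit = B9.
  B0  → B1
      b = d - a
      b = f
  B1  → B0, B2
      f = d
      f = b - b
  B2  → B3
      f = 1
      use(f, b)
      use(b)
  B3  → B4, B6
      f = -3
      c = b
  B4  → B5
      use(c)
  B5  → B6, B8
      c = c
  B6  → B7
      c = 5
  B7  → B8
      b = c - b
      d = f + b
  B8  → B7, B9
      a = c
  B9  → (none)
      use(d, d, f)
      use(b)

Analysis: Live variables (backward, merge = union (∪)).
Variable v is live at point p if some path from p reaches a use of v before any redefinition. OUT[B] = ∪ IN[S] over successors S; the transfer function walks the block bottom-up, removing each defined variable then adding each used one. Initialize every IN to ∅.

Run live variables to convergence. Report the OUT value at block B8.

Fixpoint table:
  B0:   IN={a, d, f}   OUT={a, b, d}
  B1:   IN={a, b, d}   OUT={a, b, d, f}
  B2:   IN={b, d}   OUT={b, d}
  B3:   IN={b, d}   OUT={b, c, d, f}
  B4:   IN={b, c, d, f}   OUT={b, c, d, f}
  B5:   IN={b, c, d, f}   OUT={b, c, d, f}
  B6:   IN={b, f}   OUT={b, c, f}
  B7:   IN={b, c, f}   OUT={b, c, d, f}
  B8:   IN={b, c, d, f}   OUT={b, c, d, f}
  B9:   IN={b, d, f}   OUT={}

Merge at B8: OUT[B8] = IN[B7] ⊔ IN[B9] = {b, c, d, f}

Answer: {b, c, d, f}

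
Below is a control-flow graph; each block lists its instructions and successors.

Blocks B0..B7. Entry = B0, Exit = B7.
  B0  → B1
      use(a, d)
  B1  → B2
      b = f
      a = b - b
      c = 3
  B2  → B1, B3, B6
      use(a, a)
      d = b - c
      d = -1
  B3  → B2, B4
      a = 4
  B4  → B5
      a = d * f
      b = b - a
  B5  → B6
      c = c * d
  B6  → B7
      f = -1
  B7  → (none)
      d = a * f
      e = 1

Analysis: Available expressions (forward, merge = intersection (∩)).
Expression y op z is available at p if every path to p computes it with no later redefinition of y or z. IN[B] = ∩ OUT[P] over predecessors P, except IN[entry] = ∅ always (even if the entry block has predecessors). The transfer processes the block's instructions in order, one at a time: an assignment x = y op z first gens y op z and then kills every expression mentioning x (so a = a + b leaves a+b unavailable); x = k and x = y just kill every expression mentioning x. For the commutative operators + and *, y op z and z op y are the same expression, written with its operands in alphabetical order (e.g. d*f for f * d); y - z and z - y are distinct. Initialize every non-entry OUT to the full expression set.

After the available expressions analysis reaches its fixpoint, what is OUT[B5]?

Converged values:
  B0:  IN={}  OUT={}
  B1:  IN={}  OUT={b-b}
  B2:  IN={b-b}  OUT={b-b, b-c}
  B3:  IN={b-b, b-c}  OUT={b-b, b-c}
  B4:  IN={b-b, b-c}  OUT={d*f}
  B5:  IN={d*f}  OUT={d*f}
  B6:  IN={}  OUT={}
  B7:  IN={}  OUT={a*f}

Merge at B5: IN[B5] = OUT[B4] = {d*f}
Applying B5's transfer function to that IN value gives OUT[B5] (row B5 above).

Answer: {d*f}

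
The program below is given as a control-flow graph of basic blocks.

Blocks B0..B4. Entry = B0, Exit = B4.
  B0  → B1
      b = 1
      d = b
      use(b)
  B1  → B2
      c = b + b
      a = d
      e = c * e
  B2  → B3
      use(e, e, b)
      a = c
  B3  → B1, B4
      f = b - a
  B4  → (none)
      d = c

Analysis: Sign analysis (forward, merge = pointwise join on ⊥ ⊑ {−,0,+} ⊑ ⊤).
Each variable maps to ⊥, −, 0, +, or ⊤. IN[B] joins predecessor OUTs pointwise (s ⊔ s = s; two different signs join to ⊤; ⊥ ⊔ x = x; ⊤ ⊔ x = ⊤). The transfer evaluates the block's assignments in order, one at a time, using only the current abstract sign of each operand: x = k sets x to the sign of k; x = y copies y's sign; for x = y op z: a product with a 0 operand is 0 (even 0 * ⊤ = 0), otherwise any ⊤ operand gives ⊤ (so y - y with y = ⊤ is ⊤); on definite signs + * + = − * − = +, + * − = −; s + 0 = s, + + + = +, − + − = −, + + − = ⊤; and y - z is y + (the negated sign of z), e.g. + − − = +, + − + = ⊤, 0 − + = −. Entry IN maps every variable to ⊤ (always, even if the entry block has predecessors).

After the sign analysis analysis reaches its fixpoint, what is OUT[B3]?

Answer: {a: +, b: +, c: +, d: +, e: ⊤, f: ⊤}

Working:
Per-block solution:
  B0: | IN=(all ⊤) | OUT={b:+, d:+; rest ⊤}
  B1: | IN={b:+, d:+; rest ⊤} | OUT={a:+, b:+, c:+, d:+; rest ⊤}
  B2: | IN={a:+, b:+, c:+, d:+; rest ⊤} | OUT={a:+, b:+, c:+, d:+; rest ⊤}
  B3: | IN={a:+, b:+, c:+, d:+; rest ⊤} | OUT={a:+, b:+, c:+, d:+; rest ⊤}
  B4: | IN={a:+, b:+, c:+, d:+; rest ⊤} | OUT={a:+, b:+, c:+, d:+; rest ⊤}

Merge at B3: IN[B3] = OUT[B2] = {a: +, b: +, c: +, d: +, e: ⊤, f: ⊤}
Applying B3's transfer function to that IN value gives OUT[B3] (row B3 above).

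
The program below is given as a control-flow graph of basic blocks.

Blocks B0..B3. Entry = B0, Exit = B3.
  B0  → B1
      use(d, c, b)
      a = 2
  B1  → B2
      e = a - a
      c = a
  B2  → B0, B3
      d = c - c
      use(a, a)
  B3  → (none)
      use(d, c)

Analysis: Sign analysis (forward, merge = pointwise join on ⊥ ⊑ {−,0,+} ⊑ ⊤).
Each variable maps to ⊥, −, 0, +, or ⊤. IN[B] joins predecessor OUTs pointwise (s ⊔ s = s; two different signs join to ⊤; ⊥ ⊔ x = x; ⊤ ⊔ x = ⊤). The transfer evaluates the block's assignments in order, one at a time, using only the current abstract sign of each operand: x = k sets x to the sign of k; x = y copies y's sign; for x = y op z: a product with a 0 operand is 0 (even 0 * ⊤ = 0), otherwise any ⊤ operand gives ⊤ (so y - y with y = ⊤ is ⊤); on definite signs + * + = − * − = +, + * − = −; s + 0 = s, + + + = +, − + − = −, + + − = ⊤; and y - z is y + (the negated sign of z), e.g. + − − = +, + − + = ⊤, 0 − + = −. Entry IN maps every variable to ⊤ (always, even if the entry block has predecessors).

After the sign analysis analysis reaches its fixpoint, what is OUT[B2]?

Answer: {a: +, b: ⊤, c: +, d: ⊤, e: ⊤, f: ⊤}

Working:
Converged values:
  B0: | IN=(all ⊤) | OUT={a:+; rest ⊤}
  B1: | IN={a:+; rest ⊤} | OUT={a:+, c:+; rest ⊤}
  B2: | IN={a:+, c:+; rest ⊤} | OUT={a:+, c:+; rest ⊤}
  B3: | IN={a:+, c:+; rest ⊤} | OUT={a:+, c:+; rest ⊤}

Merge at B2: IN[B2] = OUT[B1] = {a: +, b: ⊤, c: +, d: ⊤, e: ⊤, f: ⊤}
Applying B2's transfer function to that IN value gives OUT[B2] (row B2 above).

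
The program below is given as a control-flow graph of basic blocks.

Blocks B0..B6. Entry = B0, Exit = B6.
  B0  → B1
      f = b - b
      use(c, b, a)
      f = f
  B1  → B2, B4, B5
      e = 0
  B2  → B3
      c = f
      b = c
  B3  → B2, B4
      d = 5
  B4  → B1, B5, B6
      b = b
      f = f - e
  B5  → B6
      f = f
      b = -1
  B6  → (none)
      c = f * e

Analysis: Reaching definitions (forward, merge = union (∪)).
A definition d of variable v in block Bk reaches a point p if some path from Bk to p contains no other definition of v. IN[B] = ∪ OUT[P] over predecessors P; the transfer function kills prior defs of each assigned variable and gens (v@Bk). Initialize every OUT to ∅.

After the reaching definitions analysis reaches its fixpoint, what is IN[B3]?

Answer: {b@B2, c@B2, d@B3, e@B1, f@B0, f@B4}

Trace:
Fixpoint table:
  B0: | IN={} | OUT={f@B0}
  B1: | IN={b@B4, c@B2, d@B3, e@B1, f@B0, f@B4} | OUT={b@B4, c@B2, d@B3, e@B1, f@B0, f@B4}
  B2: | IN={b@B2, b@B4, c@B2, d@B3, e@B1, f@B0, f@B4} | OUT={b@B2, c@B2, d@B3, e@B1, f@B0, f@B4}
  B3: | IN={b@B2, c@B2, d@B3, e@B1, f@B0, f@B4} | OUT={b@B2, c@B2, d@B3, e@B1, f@B0, f@B4}
  B4: | IN={b@B2, b@B4, c@B2, d@B3, e@B1, f@B0, f@B4} | OUT={b@B4, c@B2, d@B3, e@B1, f@B4}
  B5: | IN={b@B4, c@B2, d@B3, e@B1, f@B0, f@B4} | OUT={b@B5, c@B2, d@B3, e@B1, f@B5}
  B6: | IN={b@B4, b@B5, c@B2, d@B3, e@B1, f@B4, f@B5} | OUT={b@B4, b@B5, c@B6, d@B3, e@B1, f@B4, f@B5}

Merge at B3: IN[B3] = OUT[B2] = {b@B2, c@B2, d@B3, e@B1, f@B0, f@B4}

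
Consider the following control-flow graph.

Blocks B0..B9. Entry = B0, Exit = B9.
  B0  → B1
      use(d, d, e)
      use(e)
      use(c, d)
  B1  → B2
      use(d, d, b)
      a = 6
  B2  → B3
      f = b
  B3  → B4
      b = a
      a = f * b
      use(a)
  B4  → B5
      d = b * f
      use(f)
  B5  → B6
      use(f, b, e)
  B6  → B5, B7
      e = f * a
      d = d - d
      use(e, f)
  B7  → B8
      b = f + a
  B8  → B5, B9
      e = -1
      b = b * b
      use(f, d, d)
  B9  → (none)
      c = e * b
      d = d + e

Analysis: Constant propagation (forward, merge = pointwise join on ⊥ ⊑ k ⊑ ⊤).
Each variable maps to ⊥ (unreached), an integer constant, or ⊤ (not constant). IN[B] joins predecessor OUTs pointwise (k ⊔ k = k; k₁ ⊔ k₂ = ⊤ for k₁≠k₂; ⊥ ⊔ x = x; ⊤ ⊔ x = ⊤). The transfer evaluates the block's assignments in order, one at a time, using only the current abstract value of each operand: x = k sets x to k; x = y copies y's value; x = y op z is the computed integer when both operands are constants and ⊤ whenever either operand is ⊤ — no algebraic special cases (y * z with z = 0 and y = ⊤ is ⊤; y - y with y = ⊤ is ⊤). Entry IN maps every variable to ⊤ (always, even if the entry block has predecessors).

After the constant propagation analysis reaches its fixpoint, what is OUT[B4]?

Answer: {a: ⊤, b: 6, c: ⊤, d: ⊤, e: ⊤, f: ⊤}

Derivation:
Fixpoint table:
  B0: | IN=(all ⊤) | OUT=(all ⊤)
  B1: | IN=(all ⊤) | OUT={a:6; rest ⊤}
  B2: | IN={a:6; rest ⊤} | OUT={a:6; rest ⊤}
  B3: | IN={a:6; rest ⊤} | OUT={b:6; rest ⊤}
  B4: | IN={b:6; rest ⊤} | OUT={b:6; rest ⊤}
  B5: | IN=(all ⊤) | OUT=(all ⊤)
  B6: | IN=(all ⊤) | OUT=(all ⊤)
  B7: | IN=(all ⊤) | OUT=(all ⊤)
  B8: | IN=(all ⊤) | OUT={e:-1; rest ⊤}
  B9: | IN={e:-1; rest ⊤} | OUT={e:-1; rest ⊤}

Merge at B4: IN[B4] = OUT[B3] = {a: ⊤, b: 6, c: ⊤, d: ⊤, e: ⊤, f: ⊤}
Applying B4's transfer function to that IN value gives OUT[B4] (row B4 above).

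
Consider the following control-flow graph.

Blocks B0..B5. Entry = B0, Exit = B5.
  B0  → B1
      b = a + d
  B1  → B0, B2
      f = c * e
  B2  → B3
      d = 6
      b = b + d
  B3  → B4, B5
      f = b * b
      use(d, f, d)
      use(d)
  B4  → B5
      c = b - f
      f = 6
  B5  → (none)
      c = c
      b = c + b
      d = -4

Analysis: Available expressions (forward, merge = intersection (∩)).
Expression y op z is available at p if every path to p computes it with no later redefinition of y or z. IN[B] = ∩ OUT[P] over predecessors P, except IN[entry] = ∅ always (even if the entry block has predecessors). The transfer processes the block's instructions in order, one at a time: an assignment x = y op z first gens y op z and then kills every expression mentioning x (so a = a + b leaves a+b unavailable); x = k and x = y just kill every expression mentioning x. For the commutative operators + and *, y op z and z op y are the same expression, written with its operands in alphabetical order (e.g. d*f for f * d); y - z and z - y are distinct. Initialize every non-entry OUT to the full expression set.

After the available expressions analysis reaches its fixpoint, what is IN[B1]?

Answer: {a+d}

Trace:
Converged values:
  B0:  IN={}  OUT={a+d}
  B1:  IN={a+d}  OUT={a+d, c*e}
  B2:  IN={a+d, c*e}  OUT={c*e}
  B3:  IN={c*e}  OUT={b*b, c*e}
  B4:  IN={b*b, c*e}  OUT={b*b}
  B5:  IN={b*b}  OUT={}

Merge at B1: IN[B1] = OUT[B0] = {a+d}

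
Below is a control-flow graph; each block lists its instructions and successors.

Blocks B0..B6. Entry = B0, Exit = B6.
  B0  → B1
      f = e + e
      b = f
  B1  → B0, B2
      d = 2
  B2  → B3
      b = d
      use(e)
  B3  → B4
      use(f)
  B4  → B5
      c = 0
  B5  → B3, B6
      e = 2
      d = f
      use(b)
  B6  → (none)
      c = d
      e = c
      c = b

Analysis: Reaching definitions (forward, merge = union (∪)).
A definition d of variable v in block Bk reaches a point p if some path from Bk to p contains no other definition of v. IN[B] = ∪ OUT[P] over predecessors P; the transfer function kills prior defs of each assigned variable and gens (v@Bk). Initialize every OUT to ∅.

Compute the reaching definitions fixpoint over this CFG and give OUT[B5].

Answer: {b@B2, c@B4, d@B5, e@B5, f@B0}

Derivation:
Converged values:
  B0: | IN={b@B0, d@B1, f@B0} | OUT={b@B0, d@B1, f@B0}
  B1: | IN={b@B0, d@B1, f@B0} | OUT={b@B0, d@B1, f@B0}
  B2: | IN={b@B0, d@B1, f@B0} | OUT={b@B2, d@B1, f@B0}
  B3: | IN={b@B2, c@B4, d@B1, d@B5, e@B5, f@B0} | OUT={b@B2, c@B4, d@B1, d@B5, e@B5, f@B0}
  B4: | IN={b@B2, c@B4, d@B1, d@B5, e@B5, f@B0} | OUT={b@B2, c@B4, d@B1, d@B5, e@B5, f@B0}
  B5: | IN={b@B2, c@B4, d@B1, d@B5, e@B5, f@B0} | OUT={b@B2, c@B4, d@B5, e@B5, f@B0}
  B6: | IN={b@B2, c@B4, d@B5, e@B5, f@B0} | OUT={b@B2, c@B6, d@B5, e@B6, f@B0}

Merge at B5: IN[B5] = OUT[B4] = {b@B2, c@B4, d@B1, d@B5, e@B5, f@B0}
Applying B5's transfer function to that IN value gives OUT[B5] (row B5 above).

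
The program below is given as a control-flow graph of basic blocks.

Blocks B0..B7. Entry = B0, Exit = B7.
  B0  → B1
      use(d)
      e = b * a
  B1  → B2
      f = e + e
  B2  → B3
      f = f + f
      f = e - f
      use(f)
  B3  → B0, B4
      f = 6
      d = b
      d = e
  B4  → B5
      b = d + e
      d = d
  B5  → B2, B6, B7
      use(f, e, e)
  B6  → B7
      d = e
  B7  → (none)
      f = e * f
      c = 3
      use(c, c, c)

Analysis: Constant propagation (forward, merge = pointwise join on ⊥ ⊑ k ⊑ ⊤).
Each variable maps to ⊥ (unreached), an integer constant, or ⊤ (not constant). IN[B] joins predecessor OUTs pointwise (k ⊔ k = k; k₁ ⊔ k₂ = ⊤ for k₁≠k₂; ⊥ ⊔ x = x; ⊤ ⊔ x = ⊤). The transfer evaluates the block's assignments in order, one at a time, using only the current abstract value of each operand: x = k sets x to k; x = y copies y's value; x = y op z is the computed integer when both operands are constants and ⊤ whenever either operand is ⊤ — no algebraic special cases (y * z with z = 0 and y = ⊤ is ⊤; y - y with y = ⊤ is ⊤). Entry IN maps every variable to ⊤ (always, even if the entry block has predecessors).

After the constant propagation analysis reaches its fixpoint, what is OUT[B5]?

Answer: {a: ⊤, b: ⊤, c: ⊤, d: ⊤, e: ⊤, f: 6}

Derivation:
Converged values:
  B0:   IN=(all ⊤)   OUT=(all ⊤)
  B1:   IN=(all ⊤)   OUT=(all ⊤)
  B2:   IN=(all ⊤)   OUT=(all ⊤)
  B3:   IN=(all ⊤)   OUT={f:6; rest ⊤}
  B4:   IN={f:6; rest ⊤}   OUT={f:6; rest ⊤}
  B5:   IN={f:6; rest ⊤}   OUT={f:6; rest ⊤}
  B6:   IN={f:6; rest ⊤}   OUT={f:6; rest ⊤}
  B7:   IN={f:6; rest ⊤}   OUT={c:3; rest ⊤}

Merge at B5: IN[B5] = OUT[B4] = {a: ⊤, b: ⊤, c: ⊤, d: ⊤, e: ⊤, f: 6}
Applying B5's transfer function to that IN value gives OUT[B5] (row B5 above).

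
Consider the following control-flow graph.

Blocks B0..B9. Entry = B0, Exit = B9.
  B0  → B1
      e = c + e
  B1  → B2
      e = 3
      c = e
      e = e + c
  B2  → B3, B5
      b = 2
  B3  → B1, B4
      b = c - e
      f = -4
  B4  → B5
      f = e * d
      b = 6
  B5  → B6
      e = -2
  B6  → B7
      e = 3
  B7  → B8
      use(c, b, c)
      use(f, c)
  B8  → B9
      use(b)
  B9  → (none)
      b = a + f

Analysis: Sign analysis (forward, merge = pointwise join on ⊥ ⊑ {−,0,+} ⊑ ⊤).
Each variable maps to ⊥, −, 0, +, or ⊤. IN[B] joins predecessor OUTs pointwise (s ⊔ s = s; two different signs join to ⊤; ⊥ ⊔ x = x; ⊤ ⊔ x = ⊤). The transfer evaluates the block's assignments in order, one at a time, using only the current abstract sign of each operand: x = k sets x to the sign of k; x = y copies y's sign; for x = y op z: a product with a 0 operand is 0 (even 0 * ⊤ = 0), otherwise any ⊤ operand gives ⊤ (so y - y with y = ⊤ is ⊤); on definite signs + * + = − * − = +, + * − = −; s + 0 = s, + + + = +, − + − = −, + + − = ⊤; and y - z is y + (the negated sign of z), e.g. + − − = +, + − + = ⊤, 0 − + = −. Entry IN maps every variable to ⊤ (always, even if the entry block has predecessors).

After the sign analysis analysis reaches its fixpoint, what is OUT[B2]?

Answer: {a: ⊤, b: +, c: +, d: ⊤, e: +, f: ⊤}

Working:
Converged values:
  B0:  IN=(all ⊤)  OUT=(all ⊤)
  B1:  IN=(all ⊤)  OUT={c:+, e:+; rest ⊤}
  B2:  IN={c:+, e:+; rest ⊤}  OUT={b:+, c:+, e:+; rest ⊤}
  B3:  IN={b:+, c:+, e:+; rest ⊤}  OUT={c:+, e:+, f:-; rest ⊤}
  B4:  IN={c:+, e:+, f:-; rest ⊤}  OUT={b:+, c:+, e:+; rest ⊤}
  B5:  IN={b:+, c:+, e:+; rest ⊤}  OUT={b:+, c:+, e:-; rest ⊤}
  B6:  IN={b:+, c:+, e:-; rest ⊤}  OUT={b:+, c:+, e:+; rest ⊤}
  B7:  IN={b:+, c:+, e:+; rest ⊤}  OUT={b:+, c:+, e:+; rest ⊤}
  B8:  IN={b:+, c:+, e:+; rest ⊤}  OUT={b:+, c:+, e:+; rest ⊤}
  B9:  IN={b:+, c:+, e:+; rest ⊤}  OUT={c:+, e:+; rest ⊤}

Merge at B2: IN[B2] = OUT[B1] = {a: ⊤, b: ⊤, c: +, d: ⊤, e: +, f: ⊤}
Applying B2's transfer function to that IN value gives OUT[B2] (row B2 above).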